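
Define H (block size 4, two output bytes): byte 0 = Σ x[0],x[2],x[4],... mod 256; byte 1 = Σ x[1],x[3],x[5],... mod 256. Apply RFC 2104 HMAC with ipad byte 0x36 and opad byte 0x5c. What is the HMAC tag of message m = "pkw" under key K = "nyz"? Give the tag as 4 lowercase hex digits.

Key "nyz" = 6e 79 7a is 3 bytes ≤ B = 4; zero-pad to 4 bytes: K' = 6e 79 7a 00.
K' ⊕ ipad = 58 4f 4c 36.  K' ⊕ opad = 32 25 26 5c.
Inner input = (K'⊕ipad) ∥ m = 58 4f 4c 36 ∥ 70 6b 77.
Inner hash: even-index sum = 395 mod 256 = 139; odd-index sum = 240 mod 256 = 240 → 8b f0.
Outer input = (K'⊕opad) ∥ inner = 32 25 26 5c ∥ 8b f0.
Outer hash (tag): even-index sum = 227 mod 256 = 227; odd-index sum = 369 mod 256 = 113 → e3 71.

e371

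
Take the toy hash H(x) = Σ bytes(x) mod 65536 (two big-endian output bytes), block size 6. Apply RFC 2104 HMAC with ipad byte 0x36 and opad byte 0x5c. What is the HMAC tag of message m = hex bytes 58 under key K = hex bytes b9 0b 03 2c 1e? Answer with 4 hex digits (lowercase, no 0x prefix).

037b

Key hex bytes b9 0b 03 2c 1e is 5 bytes ≤ B = 6; zero-pad to 6 bytes: K' = b9 0b 03 2c 1e 00.
K' ⊕ ipad = 8f 3d 35 1a 28 36.  K' ⊕ opad = e5 57 5f 70 42 5c.
Inner input = (K'⊕ipad) ∥ m = 8f 3d 35 1a 28 36 ∥ 58.
Inner hash: sum = 143+61+53+26+40+54+88 = 465 → 01 d1.
Outer input = (K'⊕opad) ∥ inner = e5 57 5f 70 42 5c ∥ 01 d1.
Outer hash (tag): sum = 229+87+95+112+66+92+1+209 = 891 → 03 7b.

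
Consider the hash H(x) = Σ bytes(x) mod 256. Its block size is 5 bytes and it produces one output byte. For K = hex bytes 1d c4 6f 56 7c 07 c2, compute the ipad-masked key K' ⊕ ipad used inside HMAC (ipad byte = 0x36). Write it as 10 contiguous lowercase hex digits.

Key hex bytes 1d c4 6f 56 7c 07 c2 is 7 bytes > B = 5, so hash it first: H(key) = eb, then zero-pad to 5 bytes: K' = eb 00 00 00 00.
XOR each byte with 0x36: eb⊕36=dd, 00⊕36=36, 00⊕36=36, 00⊕36=36, 00⊕36=36.

dd36363636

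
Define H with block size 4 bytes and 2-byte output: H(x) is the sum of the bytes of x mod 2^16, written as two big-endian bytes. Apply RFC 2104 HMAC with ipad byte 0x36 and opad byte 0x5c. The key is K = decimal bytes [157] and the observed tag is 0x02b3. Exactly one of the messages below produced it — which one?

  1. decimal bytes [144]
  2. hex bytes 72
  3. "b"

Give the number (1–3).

Key decimal bytes [157] = 9d is 1 byte ≤ B = 4; zero-pad to 4 bytes: K' = 9d 00 00 00.
K' ⊕ ipad = ab 36 36 36; K' ⊕ opad = c1 5c 5c 5c.
m1: inner = H(ab 36 36 36 90) = 01 dd; tag = H(c1 5c 5c 5c 01 dd) = 02b3 ← matches
m2: inner = H(ab 36 36 36 72) = 01 bf; tag = H(c1 5c 5c 5c 01 bf) = 0295
m3: inner = H(ab 36 36 36 62) = 01 af; tag = H(c1 5c 5c 5c 01 af) = 0285

1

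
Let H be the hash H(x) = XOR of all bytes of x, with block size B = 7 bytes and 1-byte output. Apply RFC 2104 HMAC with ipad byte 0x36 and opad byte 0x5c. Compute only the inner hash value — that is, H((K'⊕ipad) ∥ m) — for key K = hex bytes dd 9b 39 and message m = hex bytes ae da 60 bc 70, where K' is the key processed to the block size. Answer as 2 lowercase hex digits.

91

Key hex bytes dd 9b 39 is 3 bytes ≤ B = 7; zero-pad to 7 bytes: K' = dd 9b 39 00 00 00 00.
K' ⊕ ipad = eb ad 0f 36 36 36 36.
Inner input = eb ad 0f 36 36 36 36 ∥ ae da 60 bc 70.
Inner hash: XOR eb⊕ad⊕0f⊕36⊕36⊕36⊕36⊕ae⊕da⊕60⊕bc⊕70 = 91.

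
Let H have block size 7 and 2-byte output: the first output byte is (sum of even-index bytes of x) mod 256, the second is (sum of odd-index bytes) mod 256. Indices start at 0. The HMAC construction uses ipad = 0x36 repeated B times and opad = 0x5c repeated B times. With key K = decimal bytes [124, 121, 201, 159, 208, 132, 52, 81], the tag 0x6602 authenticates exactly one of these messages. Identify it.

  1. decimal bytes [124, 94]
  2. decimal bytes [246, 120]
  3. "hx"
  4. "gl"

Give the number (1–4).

Key decimal bytes [124, 121, 201, 159, 208, 132, 52, 81] = 7c 79 c9 9f d0 84 34 51 is 8 bytes > B = 7, so hash it first: H(key) = 49 ed, then zero-pad to 7 bytes: K' = 49 ed 00 00 00 00 00.
K' ⊕ ipad = 7f db 36 36 36 36 36; K' ⊕ opad = 15 b1 5c 5c 5c 5c 5c.
m1: inner = H(7f db 36 36 36 36 36 7c 5e) = 7f c3; tag = H(15 b1 5c 5c 5c 5c 5c 7f c3) = ece8
m2: inner = H(7f db 36 36 36 36 36 f6 78) = 99 3d; tag = H(15 b1 5c 5c 5c 5c 5c 99 3d) = 6602 ← matches
m3: inner = H(7f db 36 36 36 36 36 68 78) = 99 af; tag = H(15 b1 5c 5c 5c 5c 5c 99 af) = d802
m4: inner = H(7f db 36 36 36 36 36 67 6c) = 8d ae; tag = H(15 b1 5c 5c 5c 5c 5c 8d ae) = d7f6

2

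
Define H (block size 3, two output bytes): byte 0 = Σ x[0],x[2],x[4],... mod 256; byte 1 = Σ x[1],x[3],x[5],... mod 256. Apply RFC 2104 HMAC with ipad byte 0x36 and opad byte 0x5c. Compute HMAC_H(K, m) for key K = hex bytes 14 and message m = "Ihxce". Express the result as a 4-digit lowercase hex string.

Key hex bytes 14 is 1 byte ≤ B = 3; zero-pad to 3 bytes: K' = 14 00 00.
K' ⊕ ipad = 22 36 36.  K' ⊕ opad = 48 5c 5c.
Inner input = (K'⊕ipad) ∥ m = 22 36 36 ∥ 49 68 78 63 65.
Inner hash: even-index sum = 291 mod 256 = 35; odd-index sum = 348 mod 256 = 92 → 23 5c.
Outer input = (K'⊕opad) ∥ inner = 48 5c 5c ∥ 23 5c.
Outer hash (tag): even-index sum = 256 mod 256 = 0; odd-index sum = 127 mod 256 = 127 → 00 7f.

007f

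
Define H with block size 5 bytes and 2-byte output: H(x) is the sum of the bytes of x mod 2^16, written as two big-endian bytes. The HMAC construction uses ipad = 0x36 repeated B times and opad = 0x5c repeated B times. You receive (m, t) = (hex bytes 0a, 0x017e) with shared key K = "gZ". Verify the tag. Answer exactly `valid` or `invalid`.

invalid

Key "gZ" = 67 5a is 2 bytes ≤ B = 5; zero-pad to 5 bytes: K' = 67 5a 00 00 00.
K' ⊕ ipad = 51 6c 36 36 36; K' ⊕ opad = 3b 06 5c 5c 5c.
Inner hash: sum = 81+108+54+54+54+10 = 361 → 01 69.
Outer hash (recomputed tag): sum = 59+6+92+92+92+1+105 = 447 → 01 bf.
Recomputed tag = 01bf; claimed = 017e → mismatch.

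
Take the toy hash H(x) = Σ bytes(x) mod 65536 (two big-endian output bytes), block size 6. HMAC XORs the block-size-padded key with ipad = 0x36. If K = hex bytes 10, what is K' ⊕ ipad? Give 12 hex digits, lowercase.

Key hex bytes 10 is 1 byte ≤ B = 6; zero-pad to 6 bytes: K' = 10 00 00 00 00 00.
XOR each byte with 0x36: 10⊕36=26, 00⊕36=36, 00⊕36=36, 00⊕36=36, 00⊕36=36, 00⊕36=36.

263636363636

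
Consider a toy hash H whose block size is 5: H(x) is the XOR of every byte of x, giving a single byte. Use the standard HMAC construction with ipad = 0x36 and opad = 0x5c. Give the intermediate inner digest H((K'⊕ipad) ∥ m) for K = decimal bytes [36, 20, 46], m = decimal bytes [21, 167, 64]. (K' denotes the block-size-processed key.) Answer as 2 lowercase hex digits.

Key decimal bytes [36, 20, 46] = 24 14 2e is 3 bytes ≤ B = 5; zero-pad to 5 bytes: K' = 24 14 2e 00 00.
K' ⊕ ipad = 12 22 18 36 36.
Inner input = 12 22 18 36 36 ∥ 15 a7 40.
Inner hash: XOR 12⊕22⊕18⊕36⊕36⊕15⊕a7⊕40 = da.

da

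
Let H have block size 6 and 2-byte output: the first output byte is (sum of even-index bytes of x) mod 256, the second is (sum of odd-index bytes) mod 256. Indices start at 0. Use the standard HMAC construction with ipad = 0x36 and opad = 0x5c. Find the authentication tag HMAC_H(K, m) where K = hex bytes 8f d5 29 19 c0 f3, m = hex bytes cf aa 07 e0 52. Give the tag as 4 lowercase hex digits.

Key hex bytes 8f d5 29 19 c0 f3 is exactly B = 6 bytes: K' = 8f d5 29 19 c0 f3.
K' ⊕ ipad = b9 e3 1f 2f f6 c5.  K' ⊕ opad = d3 89 75 45 9c af.
Inner input = (K'⊕ipad) ∥ m = b9 e3 1f 2f f6 c5 ∥ cf aa 07 e0 52.
Inner hash: even-index sum = 758 mod 256 = 246; odd-index sum = 865 mod 256 = 97 → f6 61.
Outer input = (K'⊕opad) ∥ inner = d3 89 75 45 9c af ∥ f6 61.
Outer hash (tag): even-index sum = 730 mod 256 = 218; odd-index sum = 478 mod 256 = 222 → da de.

dade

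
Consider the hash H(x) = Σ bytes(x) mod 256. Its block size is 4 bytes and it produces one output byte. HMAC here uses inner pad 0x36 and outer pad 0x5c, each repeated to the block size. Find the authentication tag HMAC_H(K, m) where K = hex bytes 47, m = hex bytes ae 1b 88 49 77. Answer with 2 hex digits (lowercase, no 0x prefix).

Key hex bytes 47 is 1 byte ≤ B = 4; zero-pad to 4 bytes: K' = 47 00 00 00.
K' ⊕ ipad = 71 36 36 36.  K' ⊕ opad = 1b 5c 5c 5c.
Inner input = (K'⊕ipad) ∥ m = 71 36 36 36 ∥ ae 1b 88 49 77.
Inner hash: sum = 113+54+54+54+174+27+136+73+119 = 804; mod 256 = 36 → 24.
Outer input = (K'⊕opad) ∥ inner = 1b 5c 5c 5c ∥ 24.
Outer hash (tag): sum = 27+92+92+92+36 = 339; mod 256 = 83 → 53.

53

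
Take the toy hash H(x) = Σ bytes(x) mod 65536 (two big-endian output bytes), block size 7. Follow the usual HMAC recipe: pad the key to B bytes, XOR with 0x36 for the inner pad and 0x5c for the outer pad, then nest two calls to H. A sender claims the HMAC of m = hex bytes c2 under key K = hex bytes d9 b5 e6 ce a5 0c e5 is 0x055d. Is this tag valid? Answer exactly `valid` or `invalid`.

valid

Key hex bytes d9 b5 e6 ce a5 0c e5 is exactly B = 7 bytes: K' = d9 b5 e6 ce a5 0c e5.
K' ⊕ ipad = ef 83 d0 f8 93 3a d3; K' ⊕ opad = 85 e9 ba 92 f9 50 b9.
Inner hash: sum = 239+131+208+248+147+58+211+194 = 1436 → 05 9c.
Outer hash (recomputed tag): sum = 133+233+186+146+249+80+185+5+156 = 1373 → 05 5d.
Recomputed tag = 055d; claimed = 055d → match.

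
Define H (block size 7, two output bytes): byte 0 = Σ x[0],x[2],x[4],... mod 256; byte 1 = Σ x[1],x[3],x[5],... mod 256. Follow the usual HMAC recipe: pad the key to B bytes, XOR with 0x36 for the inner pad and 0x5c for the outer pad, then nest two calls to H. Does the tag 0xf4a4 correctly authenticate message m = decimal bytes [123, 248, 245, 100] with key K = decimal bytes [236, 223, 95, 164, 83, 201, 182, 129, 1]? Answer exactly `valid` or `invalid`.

invalid

Key decimal bytes [236, 223, 95, 164, 83, 201, 182, 129, 1] = ec df 5f a4 53 c9 b6 81 01 is 9 bytes > B = 7, so hash it first: H(key) = 55 cd, then zero-pad to 7 bytes: K' = 55 cd 00 00 00 00 00.
K' ⊕ ipad = 63 fb 36 36 36 36 36; K' ⊕ opad = 09 91 5c 5c 5c 5c 5c.
Inner hash: even-index sum = 609 mod 256 = 97; odd-index sum = 727 mod 256 = 215 → 61 d7.
Outer hash (recomputed tag): even-index sum = 500 mod 256 = 244; odd-index sum = 426 mod 256 = 170 → f4 aa.
Recomputed tag = f4aa; claimed = f4a4 → mismatch.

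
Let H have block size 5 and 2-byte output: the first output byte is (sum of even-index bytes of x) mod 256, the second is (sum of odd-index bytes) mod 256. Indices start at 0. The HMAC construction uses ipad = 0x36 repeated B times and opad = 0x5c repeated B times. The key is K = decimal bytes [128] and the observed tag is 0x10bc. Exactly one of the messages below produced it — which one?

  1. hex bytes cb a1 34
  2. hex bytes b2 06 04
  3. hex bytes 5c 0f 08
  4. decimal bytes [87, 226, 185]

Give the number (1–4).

4

Key decimal bytes [128] = 80 is 1 byte ≤ B = 5; zero-pad to 5 bytes: K' = 80 00 00 00 00.
K' ⊕ ipad = b6 36 36 36 36; K' ⊕ opad = dc 5c 5c 5c 5c.
m1: inner = H(b6 36 36 36 36 cb a1 34) = c3 6b; tag = H(dc 5c 5c 5c 5c c3 6b) = ff7b
m2: inner = H(b6 36 36 36 36 b2 06 04) = 28 22; tag = H(dc 5c 5c 5c 5c 28 22) = b6e0
m3: inner = H(b6 36 36 36 36 5c 0f 08) = 31 d0; tag = H(dc 5c 5c 5c 5c 31 d0) = 64e9
m4: inner = H(b6 36 36 36 36 57 e2 b9) = 04 7c; tag = H(dc 5c 5c 5c 5c 04 7c) = 10bc ← matches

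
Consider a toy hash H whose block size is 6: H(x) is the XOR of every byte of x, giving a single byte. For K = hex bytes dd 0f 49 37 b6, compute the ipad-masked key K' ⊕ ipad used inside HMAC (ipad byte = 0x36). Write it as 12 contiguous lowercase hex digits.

eb397f018036

Key hex bytes dd 0f 49 37 b6 is 5 bytes ≤ B = 6; zero-pad to 6 bytes: K' = dd 0f 49 37 b6 00.
XOR each byte with 0x36: dd⊕36=eb, 0f⊕36=39, 49⊕36=7f, 37⊕36=01, b6⊕36=80, 00⊕36=36.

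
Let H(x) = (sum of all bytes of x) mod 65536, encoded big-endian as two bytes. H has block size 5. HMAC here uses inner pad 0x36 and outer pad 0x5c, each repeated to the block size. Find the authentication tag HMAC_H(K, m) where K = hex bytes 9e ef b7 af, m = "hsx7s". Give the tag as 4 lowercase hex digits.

Key hex bytes 9e ef b7 af is 4 bytes ≤ B = 5; zero-pad to 5 bytes: K' = 9e ef b7 af 00.
K' ⊕ ipad = a8 d9 81 99 36.  K' ⊕ opad = c2 b3 eb f3 5c.
Inner input = (K'⊕ipad) ∥ m = a8 d9 81 99 36 ∥ 68 73 78 37 73.
Inner hash: sum = 168+217+129+153+54+104+115+120+55+115 = 1230 → 04 ce.
Outer input = (K'⊕opad) ∥ inner = c2 b3 eb f3 5c ∥ 04 ce.
Outer hash (tag): sum = 194+179+235+243+92+4+206 = 1153 → 04 81.

0481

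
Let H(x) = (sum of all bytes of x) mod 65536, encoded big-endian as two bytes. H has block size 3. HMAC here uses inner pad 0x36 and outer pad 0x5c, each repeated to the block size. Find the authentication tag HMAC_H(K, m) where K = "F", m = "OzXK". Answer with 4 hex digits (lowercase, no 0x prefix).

011c

Key "F" = 46 is 1 byte ≤ B = 3; zero-pad to 3 bytes: K' = 46 00 00.
K' ⊕ ipad = 70 36 36.  K' ⊕ opad = 1a 5c 5c.
Inner input = (K'⊕ipad) ∥ m = 70 36 36 ∥ 4f 7a 58 4b.
Inner hash: sum = 112+54+54+79+122+88+75 = 584 → 02 48.
Outer input = (K'⊕opad) ∥ inner = 1a 5c 5c ∥ 02 48.
Outer hash (tag): sum = 26+92+92+2+72 = 284 → 01 1c.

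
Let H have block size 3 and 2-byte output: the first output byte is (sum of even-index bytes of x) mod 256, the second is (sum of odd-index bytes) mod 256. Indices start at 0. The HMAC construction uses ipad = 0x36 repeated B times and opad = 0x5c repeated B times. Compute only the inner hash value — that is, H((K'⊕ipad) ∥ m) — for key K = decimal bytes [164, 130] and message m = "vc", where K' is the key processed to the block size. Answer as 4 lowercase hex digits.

Key decimal bytes [164, 130] = a4 82 is 2 bytes ≤ B = 3; zero-pad to 3 bytes: K' = a4 82 00.
K' ⊕ ipad = 92 b4 36.
Inner input = 92 b4 36 ∥ 76 63.
Inner hash: even-index sum = 299 mod 256 = 43; odd-index sum = 298 mod 256 = 42 → 2b 2a.

2b2a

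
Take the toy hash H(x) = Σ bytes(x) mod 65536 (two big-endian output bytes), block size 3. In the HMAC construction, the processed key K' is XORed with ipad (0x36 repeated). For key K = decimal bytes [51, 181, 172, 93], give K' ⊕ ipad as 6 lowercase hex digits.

Key decimal bytes [51, 181, 172, 93] = 33 b5 ac 5d is 4 bytes > B = 3, so hash it first: H(key) = 01 f1, then zero-pad to 3 bytes: K' = 01 f1 00.
XOR each byte with 0x36: 01⊕36=37, f1⊕36=c7, 00⊕36=36.

37c736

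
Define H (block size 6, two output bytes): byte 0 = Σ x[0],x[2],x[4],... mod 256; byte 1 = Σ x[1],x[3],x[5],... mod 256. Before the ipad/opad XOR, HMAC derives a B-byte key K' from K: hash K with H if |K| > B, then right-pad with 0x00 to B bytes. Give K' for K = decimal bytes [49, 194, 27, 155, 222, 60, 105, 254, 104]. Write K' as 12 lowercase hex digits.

fb9700000000

|K| = 9 > B = 6, so first hash the key.
H(K): even-index sum = 507 mod 256 = 251; odd-index sum = 663 mod 256 = 151 → fb 97.
Zero-pad H(K) = fb 97 to 6 bytes: K' = fb 97 00 00 00 00.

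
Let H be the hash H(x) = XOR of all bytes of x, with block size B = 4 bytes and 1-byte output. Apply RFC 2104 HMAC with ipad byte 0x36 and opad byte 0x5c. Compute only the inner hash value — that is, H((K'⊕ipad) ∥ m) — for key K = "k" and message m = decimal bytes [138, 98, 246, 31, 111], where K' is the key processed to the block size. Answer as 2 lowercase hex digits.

Key "k" = 6b is 1 byte ≤ B = 4; zero-pad to 4 bytes: K' = 6b 00 00 00.
K' ⊕ ipad = 5d 36 36 36.
Inner input = 5d 36 36 36 ∥ 8a 62 f6 1f 6f.
Inner hash: XOR 5d⊕36⊕36⊕36⊕8a⊕62⊕f6⊕1f⊕6f = 05.

05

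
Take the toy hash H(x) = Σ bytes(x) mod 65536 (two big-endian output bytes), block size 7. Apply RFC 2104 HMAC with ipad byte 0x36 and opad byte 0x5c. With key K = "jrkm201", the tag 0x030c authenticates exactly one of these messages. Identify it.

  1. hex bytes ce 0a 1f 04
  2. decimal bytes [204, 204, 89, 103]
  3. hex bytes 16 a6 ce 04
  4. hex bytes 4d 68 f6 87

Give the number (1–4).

Key "jrkm201" = 6a 72 6b 6d 32 30 31 is exactly B = 7 bytes: K' = 6a 72 6b 6d 32 30 31.
K' ⊕ ipad = 5c 44 5d 5b 04 06 07; K' ⊕ opad = 36 2e 37 31 6e 6c 6d.
m1: inner = H(5c 44 5d 5b 04 06 07 ce 0a 1f 04) = 02 64; tag = H(36 2e 37 31 6e 6c 6d 02 64) = 0279
m2: inner = H(5c 44 5d 5b 04 06 07 cc cc 59 67) = 03 c1; tag = H(36 2e 37 31 6e 6c 6d 03 c1) = 02d7
m3: inner = H(5c 44 5d 5b 04 06 07 16 a6 ce 04) = 02 f7; tag = H(36 2e 37 31 6e 6c 6d 02 f7) = 030c ← matches
m4: inner = H(5c 44 5d 5b 04 06 07 4d 68 f6 87) = 03 9b; tag = H(36 2e 37 31 6e 6c 6d 03 9b) = 02b1

3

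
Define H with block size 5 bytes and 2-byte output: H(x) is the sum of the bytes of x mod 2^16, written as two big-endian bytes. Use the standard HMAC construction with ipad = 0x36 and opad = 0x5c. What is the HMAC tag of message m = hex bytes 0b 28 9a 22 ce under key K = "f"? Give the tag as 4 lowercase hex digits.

Key "f" = 66 is 1 byte ≤ B = 5; zero-pad to 5 bytes: K' = 66 00 00 00 00.
K' ⊕ ipad = 50 36 36 36 36.  K' ⊕ opad = 3a 5c 5c 5c 5c.
Inner input = (K'⊕ipad) ∥ m = 50 36 36 36 36 ∥ 0b 28 9a 22 ce.
Inner hash: sum = 80+54+54+54+54+11+40+154+34+206 = 741 → 02 e5.
Outer input = (K'⊕opad) ∥ inner = 3a 5c 5c 5c 5c ∥ 02 e5.
Outer hash (tag): sum = 58+92+92+92+92+2+229 = 657 → 02 91.

0291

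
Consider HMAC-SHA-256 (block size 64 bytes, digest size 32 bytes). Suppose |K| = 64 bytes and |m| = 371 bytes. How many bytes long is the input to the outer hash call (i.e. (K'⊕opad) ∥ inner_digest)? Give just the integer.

96

Key is 64 ≤ 64 bytes, zero-padded: |K'| = 64.
Outer input = (K'⊕opad) ∥ H(inner) → 64 + 32 = 96 bytes.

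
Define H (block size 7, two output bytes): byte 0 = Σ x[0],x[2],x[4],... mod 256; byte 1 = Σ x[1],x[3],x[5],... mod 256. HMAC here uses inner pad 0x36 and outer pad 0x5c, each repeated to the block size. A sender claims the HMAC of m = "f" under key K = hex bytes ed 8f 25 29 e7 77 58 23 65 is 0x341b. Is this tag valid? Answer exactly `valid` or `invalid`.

invalid

Key hex bytes ed 8f 25 29 e7 77 58 23 65 is 9 bytes > B = 7, so hash it first: H(key) = b6 52, then zero-pad to 7 bytes: K' = b6 52 00 00 00 00 00.
K' ⊕ ipad = 80 64 36 36 36 36 36; K' ⊕ opad = ea 0e 5c 5c 5c 5c 5c.
Inner hash: even-index sum = 290 mod 256 = 34; odd-index sum = 310 mod 256 = 54 → 22 36.
Outer hash (recomputed tag): even-index sum = 564 mod 256 = 52; odd-index sum = 232 mod 256 = 232 → 34 e8.
Recomputed tag = 34e8; claimed = 341b → mismatch.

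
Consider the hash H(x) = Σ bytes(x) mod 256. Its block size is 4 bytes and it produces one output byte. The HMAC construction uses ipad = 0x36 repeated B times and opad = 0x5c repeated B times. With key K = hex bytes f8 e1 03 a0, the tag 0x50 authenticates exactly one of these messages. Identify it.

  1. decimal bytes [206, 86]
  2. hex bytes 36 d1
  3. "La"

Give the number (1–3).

1

Key hex bytes f8 e1 03 a0 is exactly B = 4 bytes: K' = f8 e1 03 a0.
K' ⊕ ipad = ce d7 35 96; K' ⊕ opad = a4 bd 5f fc.
m1: inner = H(ce d7 35 96 ce 56) = 94; tag = H(a4 bd 5f fc 94) = 50 ← matches
m2: inner = H(ce d7 35 96 36 d1) = 77; tag = H(a4 bd 5f fc 77) = 33
m3: inner = H(ce d7 35 96 4c 61) = 1d; tag = H(a4 bd 5f fc 1d) = d9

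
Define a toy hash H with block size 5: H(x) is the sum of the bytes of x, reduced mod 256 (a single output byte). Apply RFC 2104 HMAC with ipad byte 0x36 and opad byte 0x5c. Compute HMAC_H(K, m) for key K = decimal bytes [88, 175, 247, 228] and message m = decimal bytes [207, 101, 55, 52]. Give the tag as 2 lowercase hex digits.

Key decimal bytes [88, 175, 247, 228] = 58 af f7 e4 is 4 bytes ≤ B = 5; zero-pad to 5 bytes: K' = 58 af f7 e4 00.
K' ⊕ ipad = 6e 99 c1 d2 36.  K' ⊕ opad = 04 f3 ab b8 5c.
Inner input = (K'⊕ipad) ∥ m = 6e 99 c1 d2 36 ∥ cf 65 37 34.
Inner hash: sum = 110+153+193+210+54+207+101+55+52 = 1135; mod 256 = 111 → 6f.
Outer input = (K'⊕opad) ∥ inner = 04 f3 ab b8 5c ∥ 6f.
Outer hash (tag): sum = 4+243+171+184+92+111 = 805; mod 256 = 37 → 25.

25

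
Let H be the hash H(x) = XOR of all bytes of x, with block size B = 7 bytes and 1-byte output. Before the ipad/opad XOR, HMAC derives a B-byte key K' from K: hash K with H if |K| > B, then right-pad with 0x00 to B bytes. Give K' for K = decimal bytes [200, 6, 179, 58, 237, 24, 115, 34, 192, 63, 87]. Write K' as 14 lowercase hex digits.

|K| = 11 > B = 7, so first hash the key.
H(K): XOR c8⊕06⊕b3⊕3a⊕ed⊕18⊕73⊕22⊕c0⊕3f⊕57 = 4b.
Zero-pad H(K) = 4b to 7 bytes: K' = 4b 00 00 00 00 00 00.

4b000000000000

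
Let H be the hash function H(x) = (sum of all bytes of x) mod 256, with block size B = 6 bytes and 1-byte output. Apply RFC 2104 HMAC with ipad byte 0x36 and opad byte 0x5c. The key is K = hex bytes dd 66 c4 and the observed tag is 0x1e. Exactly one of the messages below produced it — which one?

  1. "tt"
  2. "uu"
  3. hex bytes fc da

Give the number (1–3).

Key hex bytes dd 66 c4 is 3 bytes ≤ B = 6; zero-pad to 6 bytes: K' = dd 66 c4 00 00 00.
K' ⊕ ipad = eb 50 f2 36 36 36; K' ⊕ opad = 81 3a 98 5c 5c 5c.
m1: inner = H(eb 50 f2 36 36 36 74 74) = b7; tag = H(81 3a 98 5c 5c 5c b7) = 1e ← matches
m2: inner = H(eb 50 f2 36 36 36 75 75) = b9; tag = H(81 3a 98 5c 5c 5c b9) = 20
m3: inner = H(eb 50 f2 36 36 36 fc da) = a5; tag = H(81 3a 98 5c 5c 5c a5) = 0c

1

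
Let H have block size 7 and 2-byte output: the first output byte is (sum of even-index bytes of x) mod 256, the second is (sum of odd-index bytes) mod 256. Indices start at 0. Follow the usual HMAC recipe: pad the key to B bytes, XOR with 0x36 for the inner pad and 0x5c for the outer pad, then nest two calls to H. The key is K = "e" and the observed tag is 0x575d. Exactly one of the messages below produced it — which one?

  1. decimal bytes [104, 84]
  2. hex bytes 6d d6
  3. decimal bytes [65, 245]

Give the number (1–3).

Key "e" = 65 is 1 byte ≤ B = 7; zero-pad to 7 bytes: K' = 65 00 00 00 00 00 00.
K' ⊕ ipad = 53 36 36 36 36 36 36; K' ⊕ opad = 39 5c 5c 5c 5c 5c 5c.
m1: inner = H(53 36 36 36 36 36 36 68 54) = 49 0a; tag = H(39 5c 5c 5c 5c 5c 5c 49 0a) = 575d ← matches
m2: inner = H(53 36 36 36 36 36 36 6d d6) = cb 0f; tag = H(39 5c 5c 5c 5c 5c 5c cb 0f) = 5cdf
m3: inner = H(53 36 36 36 36 36 36 41 f5) = ea e3; tag = H(39 5c 5c 5c 5c 5c 5c ea e3) = 30fe

1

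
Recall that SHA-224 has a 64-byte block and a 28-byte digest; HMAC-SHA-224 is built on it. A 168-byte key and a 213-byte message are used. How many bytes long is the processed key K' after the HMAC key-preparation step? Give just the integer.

64

Key is 168 > 64 bytes, so it is hashed to 28 bytes then zero-padded to 64: |K'| = 64.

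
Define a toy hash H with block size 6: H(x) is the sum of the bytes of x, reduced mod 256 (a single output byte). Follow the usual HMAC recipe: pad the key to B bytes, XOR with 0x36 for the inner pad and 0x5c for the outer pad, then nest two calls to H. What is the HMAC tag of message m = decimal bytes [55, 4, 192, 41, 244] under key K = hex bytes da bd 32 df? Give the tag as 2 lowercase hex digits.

f8

Key hex bytes da bd 32 df is 4 bytes ≤ B = 6; zero-pad to 6 bytes: K' = da bd 32 df 00 00.
K' ⊕ ipad = ec 8b 04 e9 36 36.  K' ⊕ opad = 86 e1 6e 83 5c 5c.
Inner input = (K'⊕ipad) ∥ m = ec 8b 04 e9 36 36 ∥ 37 04 c0 29 f4.
Inner hash: sum = 236+139+4+233+54+54+55+4+192+41+244 = 1256; mod 256 = 232 → e8.
Outer input = (K'⊕opad) ∥ inner = 86 e1 6e 83 5c 5c ∥ e8.
Outer hash (tag): sum = 134+225+110+131+92+92+232 = 1016; mod 256 = 248 → f8.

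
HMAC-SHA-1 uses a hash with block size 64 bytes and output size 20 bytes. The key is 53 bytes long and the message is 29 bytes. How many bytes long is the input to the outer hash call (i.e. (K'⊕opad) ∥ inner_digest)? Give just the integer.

84

Key is 53 ≤ 64 bytes, zero-padded: |K'| = 64.
Outer input = (K'⊕opad) ∥ H(inner) → 64 + 20 = 84 bytes.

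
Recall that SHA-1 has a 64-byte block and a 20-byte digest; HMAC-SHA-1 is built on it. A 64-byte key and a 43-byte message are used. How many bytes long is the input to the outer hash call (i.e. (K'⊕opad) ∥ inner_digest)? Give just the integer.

Key is 64 ≤ 64 bytes, zero-padded: |K'| = 64.
Outer input = (K'⊕opad) ∥ H(inner) → 64 + 20 = 84 bytes.

84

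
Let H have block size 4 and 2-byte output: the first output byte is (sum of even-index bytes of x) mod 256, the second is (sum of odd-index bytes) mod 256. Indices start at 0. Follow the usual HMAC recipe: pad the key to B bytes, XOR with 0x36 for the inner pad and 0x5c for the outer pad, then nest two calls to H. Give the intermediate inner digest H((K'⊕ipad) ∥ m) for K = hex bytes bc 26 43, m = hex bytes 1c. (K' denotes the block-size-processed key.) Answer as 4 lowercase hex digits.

1b46

Key hex bytes bc 26 43 is 3 bytes ≤ B = 4; zero-pad to 4 bytes: K' = bc 26 43 00.
K' ⊕ ipad = 8a 10 75 36.
Inner input = 8a 10 75 36 ∥ 1c.
Inner hash: even-index sum = 283 mod 256 = 27; odd-index sum = 70 mod 256 = 70 → 1b 46.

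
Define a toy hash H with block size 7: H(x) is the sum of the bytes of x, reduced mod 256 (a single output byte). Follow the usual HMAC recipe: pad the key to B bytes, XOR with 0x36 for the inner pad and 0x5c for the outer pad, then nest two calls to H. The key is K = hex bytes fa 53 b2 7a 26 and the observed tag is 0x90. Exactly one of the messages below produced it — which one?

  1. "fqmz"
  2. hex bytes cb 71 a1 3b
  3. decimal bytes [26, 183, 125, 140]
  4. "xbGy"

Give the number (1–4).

2

Key hex bytes fa 53 b2 7a 26 is 5 bytes ≤ B = 7; zero-pad to 7 bytes: K' = fa 53 b2 7a 26 00 00.
K' ⊕ ipad = cc 65 84 4c 10 36 36; K' ⊕ opad = a6 0f ee 26 7a 5c 5c.
m1: inner = H(cc 65 84 4c 10 36 36 66 71 6d 7a) = 3b; tag = H(a6 0f ee 26 7a 5c 5c 3b) = 36
m2: inner = H(cc 65 84 4c 10 36 36 cb 71 a1 3b) = 95; tag = H(a6 0f ee 26 7a 5c 5c 95) = 90 ← matches
m3: inner = H(cc 65 84 4c 10 36 36 1a b7 7d 8c) = 57; tag = H(a6 0f ee 26 7a 5c 5c 57) = 52
m4: inner = H(cc 65 84 4c 10 36 36 78 62 47 79) = 17; tag = H(a6 0f ee 26 7a 5c 5c 17) = 12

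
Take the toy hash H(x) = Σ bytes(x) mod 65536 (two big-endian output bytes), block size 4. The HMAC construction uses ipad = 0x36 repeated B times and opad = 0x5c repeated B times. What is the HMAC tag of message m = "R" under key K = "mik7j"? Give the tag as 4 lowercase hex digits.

029d

Key "mik7j" = 6d 69 6b 37 6a is 5 bytes > B = 4, so hash it first: H(key) = 01 e2, then zero-pad to 4 bytes: K' = 01 e2 00 00.
K' ⊕ ipad = 37 d4 36 36.  K' ⊕ opad = 5d be 5c 5c.
Inner input = (K'⊕ipad) ∥ m = 37 d4 36 36 ∥ 52.
Inner hash: sum = 55+212+54+54+82 = 457 → 01 c9.
Outer input = (K'⊕opad) ∥ inner = 5d be 5c 5c ∥ 01 c9.
Outer hash (tag): sum = 93+190+92+92+1+201 = 669 → 02 9d.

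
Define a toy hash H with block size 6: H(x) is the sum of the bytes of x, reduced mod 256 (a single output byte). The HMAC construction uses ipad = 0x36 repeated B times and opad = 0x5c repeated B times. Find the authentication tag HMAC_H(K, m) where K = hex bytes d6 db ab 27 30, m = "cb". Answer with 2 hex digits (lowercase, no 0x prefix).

Key hex bytes d6 db ab 27 30 is 5 bytes ≤ B = 6; zero-pad to 6 bytes: K' = d6 db ab 27 30 00.
K' ⊕ ipad = e0 ed 9d 11 06 36.  K' ⊕ opad = 8a 87 f7 7b 6c 5c.
Inner input = (K'⊕ipad) ∥ m = e0 ed 9d 11 06 36 ∥ 63 62.
Inner hash: sum = 224+237+157+17+6+54+99+98 = 892; mod 256 = 124 → 7c.
Outer input = (K'⊕opad) ∥ inner = 8a 87 f7 7b 6c 5c ∥ 7c.
Outer hash (tag): sum = 138+135+247+123+108+92+124 = 967; mod 256 = 199 → c7.

c7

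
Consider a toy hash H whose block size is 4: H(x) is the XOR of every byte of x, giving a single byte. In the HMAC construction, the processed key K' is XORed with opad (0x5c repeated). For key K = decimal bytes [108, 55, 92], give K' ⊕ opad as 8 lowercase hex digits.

306b005c

Key decimal bytes [108, 55, 92] = 6c 37 5c is 3 bytes ≤ B = 4; zero-pad to 4 bytes: K' = 6c 37 5c 00.
XOR each byte with 0x5c: 6c⊕5c=30, 37⊕5c=6b, 5c⊕5c=00, 00⊕5c=5c.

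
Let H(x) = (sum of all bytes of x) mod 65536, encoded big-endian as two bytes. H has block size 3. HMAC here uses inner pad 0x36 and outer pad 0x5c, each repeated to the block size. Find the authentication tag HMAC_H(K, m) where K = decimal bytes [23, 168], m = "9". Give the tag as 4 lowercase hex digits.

01ca

Key decimal bytes [23, 168] = 17 a8 is 2 bytes ≤ B = 3; zero-pad to 3 bytes: K' = 17 a8 00.
K' ⊕ ipad = 21 9e 36.  K' ⊕ opad = 4b f4 5c.
Inner input = (K'⊕ipad) ∥ m = 21 9e 36 ∥ 39.
Inner hash: sum = 33+158+54+57 = 302 → 01 2e.
Outer input = (K'⊕opad) ∥ inner = 4b f4 5c ∥ 01 2e.
Outer hash (tag): sum = 75+244+92+1+46 = 458 → 01 ca.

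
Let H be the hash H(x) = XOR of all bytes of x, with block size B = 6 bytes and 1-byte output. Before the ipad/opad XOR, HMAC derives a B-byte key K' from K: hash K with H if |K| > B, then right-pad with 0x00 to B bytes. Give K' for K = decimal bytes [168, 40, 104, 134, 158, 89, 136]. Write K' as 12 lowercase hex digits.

|K| = 7 > B = 6, so first hash the key.
H(K): XOR a8⊕28⊕68⊕86⊕9e⊕59⊕88 = 21.
Zero-pad H(K) = 21 to 6 bytes: K' = 21 00 00 00 00 00.

210000000000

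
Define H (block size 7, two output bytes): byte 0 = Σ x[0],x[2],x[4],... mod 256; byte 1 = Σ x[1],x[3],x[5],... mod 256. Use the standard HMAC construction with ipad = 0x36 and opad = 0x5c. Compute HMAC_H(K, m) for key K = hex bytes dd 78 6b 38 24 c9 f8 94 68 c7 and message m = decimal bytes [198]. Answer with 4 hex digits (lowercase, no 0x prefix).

Key hex bytes dd 78 6b 38 24 c9 f8 94 68 c7 is 10 bytes > B = 7, so hash it first: H(key) = cc d4, then zero-pad to 7 bytes: K' = cc d4 00 00 00 00 00.
K' ⊕ ipad = fa e2 36 36 36 36 36.  K' ⊕ opad = 90 88 5c 5c 5c 5c 5c.
Inner input = (K'⊕ipad) ∥ m = fa e2 36 36 36 36 36 ∥ c6.
Inner hash: even-index sum = 412 mod 256 = 156; odd-index sum = 532 mod 256 = 20 → 9c 14.
Outer input = (K'⊕opad) ∥ inner = 90 88 5c 5c 5c 5c 5c ∥ 9c 14.
Outer hash (tag): even-index sum = 440 mod 256 = 184; odd-index sum = 476 mod 256 = 220 → b8 dc.

b8dc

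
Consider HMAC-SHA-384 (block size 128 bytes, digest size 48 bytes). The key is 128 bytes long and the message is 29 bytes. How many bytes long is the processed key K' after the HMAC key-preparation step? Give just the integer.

128

Key is 128 ≤ 128 bytes, zero-padded: |K'| = 128.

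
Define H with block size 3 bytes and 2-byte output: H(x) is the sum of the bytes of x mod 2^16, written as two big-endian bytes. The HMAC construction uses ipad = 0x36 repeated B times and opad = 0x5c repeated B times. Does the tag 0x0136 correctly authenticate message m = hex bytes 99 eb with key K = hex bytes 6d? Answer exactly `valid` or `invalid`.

Key hex bytes 6d is 1 byte ≤ B = 3; zero-pad to 3 bytes: K' = 6d 00 00.
K' ⊕ ipad = 5b 36 36; K' ⊕ opad = 31 5c 5c.
Inner hash: sum = 91+54+54+153+235 = 587 → 02 4b.
Outer hash (recomputed tag): sum = 49+92+92+2+75 = 310 → 01 36.
Recomputed tag = 0136; claimed = 0136 → match.

valid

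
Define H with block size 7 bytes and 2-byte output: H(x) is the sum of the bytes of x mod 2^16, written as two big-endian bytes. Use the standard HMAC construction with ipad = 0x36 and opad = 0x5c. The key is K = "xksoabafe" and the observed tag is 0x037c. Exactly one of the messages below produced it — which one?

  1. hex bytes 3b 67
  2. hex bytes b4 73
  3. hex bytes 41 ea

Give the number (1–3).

Key "xksoabafe" = 78 6b 73 6f 61 62 61 66 65 is 9 bytes > B = 7, so hash it first: H(key) = 03 b4, then zero-pad to 7 bytes: K' = 03 b4 00 00 00 00 00.
K' ⊕ ipad = 35 82 36 36 36 36 36; K' ⊕ opad = 5f e8 5c 5c 5c 5c 5c.
m1: inner = H(35 82 36 36 36 36 36 3b 67) = 02 67; tag = H(5f e8 5c 5c 5c 5c 5c 02 67) = 037c ← matches
m2: inner = H(35 82 36 36 36 36 36 b4 73) = 02 ec; tag = H(5f e8 5c 5c 5c 5c 5c 02 ec) = 0401
m3: inner = H(35 82 36 36 36 36 36 41 ea) = 02 f0; tag = H(5f e8 5c 5c 5c 5c 5c 02 f0) = 0405

1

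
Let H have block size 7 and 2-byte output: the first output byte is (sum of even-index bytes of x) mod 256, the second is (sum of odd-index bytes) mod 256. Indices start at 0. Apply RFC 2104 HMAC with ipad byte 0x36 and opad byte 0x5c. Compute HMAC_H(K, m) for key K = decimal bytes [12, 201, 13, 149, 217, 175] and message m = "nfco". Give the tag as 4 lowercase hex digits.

Key decimal bytes [12, 201, 13, 149, 217, 175] = 0c c9 0d 95 d9 af is 6 bytes ≤ B = 7; zero-pad to 7 bytes: K' = 0c c9 0d 95 d9 af 00.
K' ⊕ ipad = 3a ff 3b a3 ef 99 36.  K' ⊕ opad = 50 95 51 c9 85 f3 5c.
Inner input = (K'⊕ipad) ∥ m = 3a ff 3b a3 ef 99 36 ∥ 6e 66 63 6f.
Inner hash: even-index sum = 623 mod 256 = 111; odd-index sum = 780 mod 256 = 12 → 6f 0c.
Outer input = (K'⊕opad) ∥ inner = 50 95 51 c9 85 f3 5c ∥ 6f 0c.
Outer hash (tag): even-index sum = 398 mod 256 = 142; odd-index sum = 704 mod 256 = 192 → 8e c0.

8ec0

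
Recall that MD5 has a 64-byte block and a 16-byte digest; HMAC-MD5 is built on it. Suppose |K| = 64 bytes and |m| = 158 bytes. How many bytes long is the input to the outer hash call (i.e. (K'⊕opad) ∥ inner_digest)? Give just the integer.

80

Key is 64 ≤ 64 bytes, zero-padded: |K'| = 64.
Outer input = (K'⊕opad) ∥ H(inner) → 64 + 16 = 80 bytes.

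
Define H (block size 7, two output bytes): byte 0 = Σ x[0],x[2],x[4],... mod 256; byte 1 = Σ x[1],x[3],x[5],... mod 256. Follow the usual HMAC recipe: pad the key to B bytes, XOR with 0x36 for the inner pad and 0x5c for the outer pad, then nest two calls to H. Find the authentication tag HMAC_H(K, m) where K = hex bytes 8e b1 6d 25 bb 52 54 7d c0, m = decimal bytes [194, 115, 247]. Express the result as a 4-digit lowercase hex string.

62c2

Key hex bytes 8e b1 6d 25 bb 52 54 7d c0 is 9 bytes > B = 7, so hash it first: H(key) = ca a5, then zero-pad to 7 bytes: K' = ca a5 00 00 00 00 00.
K' ⊕ ipad = fc 93 36 36 36 36 36.  K' ⊕ opad = 96 f9 5c 5c 5c 5c 5c.
Inner input = (K'⊕ipad) ∥ m = fc 93 36 36 36 36 36 ∥ c2 73 f7.
Inner hash: even-index sum = 529 mod 256 = 17; odd-index sum = 696 mod 256 = 184 → 11 b8.
Outer input = (K'⊕opad) ∥ inner = 96 f9 5c 5c 5c 5c 5c ∥ 11 b8.
Outer hash (tag): even-index sum = 610 mod 256 = 98; odd-index sum = 450 mod 256 = 194 → 62 c2.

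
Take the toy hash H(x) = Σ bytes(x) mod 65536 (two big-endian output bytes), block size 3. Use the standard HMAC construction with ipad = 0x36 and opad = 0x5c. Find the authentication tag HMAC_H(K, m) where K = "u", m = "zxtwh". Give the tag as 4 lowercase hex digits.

Key "u" = 75 is 1 byte ≤ B = 3; zero-pad to 3 bytes: K' = 75 00 00.
K' ⊕ ipad = 43 36 36.  K' ⊕ opad = 29 5c 5c.
Inner input = (K'⊕ipad) ∥ m = 43 36 36 ∥ 7a 78 74 77 68.
Inner hash: sum = 67+54+54+122+120+116+119+104 = 756 → 02 f4.
Outer input = (K'⊕opad) ∥ inner = 29 5c 5c ∥ 02 f4.
Outer hash (tag): sum = 41+92+92+2+244 = 471 → 01 d7.

01d7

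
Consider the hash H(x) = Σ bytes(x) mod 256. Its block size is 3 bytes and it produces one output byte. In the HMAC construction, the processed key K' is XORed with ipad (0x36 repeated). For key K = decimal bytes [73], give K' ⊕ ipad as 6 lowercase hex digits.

Key decimal bytes [73] = 49 is 1 byte ≤ B = 3; zero-pad to 3 bytes: K' = 49 00 00.
XOR each byte with 0x36: 49⊕36=7f, 00⊕36=36, 00⊕36=36.

7f3636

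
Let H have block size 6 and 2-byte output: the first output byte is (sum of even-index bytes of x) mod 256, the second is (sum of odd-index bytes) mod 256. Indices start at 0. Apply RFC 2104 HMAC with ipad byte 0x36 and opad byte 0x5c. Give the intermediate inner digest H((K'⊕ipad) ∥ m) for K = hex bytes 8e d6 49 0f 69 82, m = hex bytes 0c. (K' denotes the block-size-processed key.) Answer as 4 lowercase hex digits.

Key hex bytes 8e d6 49 0f 69 82 is exactly B = 6 bytes: K' = 8e d6 49 0f 69 82.
K' ⊕ ipad = b8 e0 7f 39 5f b4.
Inner input = b8 e0 7f 39 5f b4 ∥ 0c.
Inner hash: even-index sum = 418 mod 256 = 162; odd-index sum = 461 mod 256 = 205 → a2 cd.

a2cd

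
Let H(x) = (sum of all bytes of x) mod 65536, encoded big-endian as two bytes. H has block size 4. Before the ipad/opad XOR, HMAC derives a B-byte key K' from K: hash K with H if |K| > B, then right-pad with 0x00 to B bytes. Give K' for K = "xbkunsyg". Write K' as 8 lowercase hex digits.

037b0000

|K| = 8 > B = 4, so first hash the key.
H(K): sum = 120+98+107+117+110+115+121+103 = 891 → 03 7b.
Zero-pad H(K) = 03 7b to 4 bytes: K' = 03 7b 00 00.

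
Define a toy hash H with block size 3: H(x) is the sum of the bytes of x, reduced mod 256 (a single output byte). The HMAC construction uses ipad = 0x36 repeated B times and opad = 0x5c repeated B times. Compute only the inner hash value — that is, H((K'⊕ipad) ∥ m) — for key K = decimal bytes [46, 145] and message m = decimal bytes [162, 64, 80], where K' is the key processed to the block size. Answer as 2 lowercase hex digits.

27

Key decimal bytes [46, 145] = 2e 91 is 2 bytes ≤ B = 3; zero-pad to 3 bytes: K' = 2e 91 00.
K' ⊕ ipad = 18 a7 36.
Inner input = 18 a7 36 ∥ a2 40 50.
Inner hash: sum = 24+167+54+162+64+80 = 551; mod 256 = 39 → 27.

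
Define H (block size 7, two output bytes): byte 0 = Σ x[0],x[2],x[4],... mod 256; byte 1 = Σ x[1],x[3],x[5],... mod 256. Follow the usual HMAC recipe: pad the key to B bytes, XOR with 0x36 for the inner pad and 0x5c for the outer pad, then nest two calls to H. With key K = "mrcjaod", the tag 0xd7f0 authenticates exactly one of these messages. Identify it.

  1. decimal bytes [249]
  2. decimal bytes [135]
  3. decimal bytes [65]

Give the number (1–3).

1

Key "mrcjaod" = 6d 72 63 6a 61 6f 64 is exactly B = 7 bytes: K' = 6d 72 63 6a 61 6f 64.
K' ⊕ ipad = 5b 44 55 5c 57 59 52; K' ⊕ opad = 31 2e 3f 36 3d 33 38.
m1: inner = H(5b 44 55 5c 57 59 52 f9) = 59 f2; tag = H(31 2e 3f 36 3d 33 38 59 f2) = d7f0 ← matches
m2: inner = H(5b 44 55 5c 57 59 52 87) = 59 80; tag = H(31 2e 3f 36 3d 33 38 59 80) = 65f0
m3: inner = H(5b 44 55 5c 57 59 52 41) = 59 3a; tag = H(31 2e 3f 36 3d 33 38 59 3a) = 1ff0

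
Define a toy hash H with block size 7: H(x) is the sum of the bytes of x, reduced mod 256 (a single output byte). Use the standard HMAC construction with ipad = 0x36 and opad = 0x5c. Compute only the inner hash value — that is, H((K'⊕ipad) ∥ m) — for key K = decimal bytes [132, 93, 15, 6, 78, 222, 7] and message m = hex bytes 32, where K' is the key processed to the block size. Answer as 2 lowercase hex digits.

49

Key decimal bytes [132, 93, 15, 6, 78, 222, 7] = 84 5d 0f 06 4e de 07 is exactly B = 7 bytes: K' = 84 5d 0f 06 4e de 07.
K' ⊕ ipad = b2 6b 39 30 78 e8 31.
Inner input = b2 6b 39 30 78 e8 31 ∥ 32.
Inner hash: sum = 178+107+57+48+120+232+49+50 = 841; mod 256 = 73 → 49.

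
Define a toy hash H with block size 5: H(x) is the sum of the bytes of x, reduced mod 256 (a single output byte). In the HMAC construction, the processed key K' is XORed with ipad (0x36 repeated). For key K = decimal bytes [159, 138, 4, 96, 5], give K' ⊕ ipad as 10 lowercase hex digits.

Key decimal bytes [159, 138, 4, 96, 5] = 9f 8a 04 60 05 is exactly B = 5 bytes: K' = 9f 8a 04 60 05.
XOR each byte with 0x36: 9f⊕36=a9, 8a⊕36=bc, 04⊕36=32, 60⊕36=56, 05⊕36=33.

a9bc325633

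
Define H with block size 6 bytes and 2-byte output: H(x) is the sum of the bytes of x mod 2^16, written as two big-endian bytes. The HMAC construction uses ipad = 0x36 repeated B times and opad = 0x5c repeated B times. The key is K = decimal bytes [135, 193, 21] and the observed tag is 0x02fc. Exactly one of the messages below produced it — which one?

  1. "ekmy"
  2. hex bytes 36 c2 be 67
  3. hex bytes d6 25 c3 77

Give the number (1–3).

Key decimal bytes [135, 193, 21] = 87 c1 15 is 3 bytes ≤ B = 6; zero-pad to 6 bytes: K' = 87 c1 15 00 00 00.
K' ⊕ ipad = b1 f7 23 36 36 36; K' ⊕ opad = db 9d 49 5c 5c 5c.
m1: inner = H(b1 f7 23 36 36 36 65 6b 6d 79) = 04 23; tag = H(db 9d 49 5c 5c 5c 04 23) = 02fc ← matches
m2: inner = H(b1 f7 23 36 36 36 36 c2 be 67) = 04 8a; tag = H(db 9d 49 5c 5c 5c 04 8a) = 0363
m3: inner = H(b1 f7 23 36 36 36 d6 25 c3 77) = 04 a2; tag = H(db 9d 49 5c 5c 5c 04 a2) = 037b

1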